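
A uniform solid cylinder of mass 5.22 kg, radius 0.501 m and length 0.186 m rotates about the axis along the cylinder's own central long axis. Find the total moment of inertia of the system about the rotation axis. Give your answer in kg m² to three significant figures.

I_cm = (1/2)MR² = (1/2)(5.22)(0.501)² = 0.65511 kg m²; axis through the centre, so I = 0.65511 kg m².

0.655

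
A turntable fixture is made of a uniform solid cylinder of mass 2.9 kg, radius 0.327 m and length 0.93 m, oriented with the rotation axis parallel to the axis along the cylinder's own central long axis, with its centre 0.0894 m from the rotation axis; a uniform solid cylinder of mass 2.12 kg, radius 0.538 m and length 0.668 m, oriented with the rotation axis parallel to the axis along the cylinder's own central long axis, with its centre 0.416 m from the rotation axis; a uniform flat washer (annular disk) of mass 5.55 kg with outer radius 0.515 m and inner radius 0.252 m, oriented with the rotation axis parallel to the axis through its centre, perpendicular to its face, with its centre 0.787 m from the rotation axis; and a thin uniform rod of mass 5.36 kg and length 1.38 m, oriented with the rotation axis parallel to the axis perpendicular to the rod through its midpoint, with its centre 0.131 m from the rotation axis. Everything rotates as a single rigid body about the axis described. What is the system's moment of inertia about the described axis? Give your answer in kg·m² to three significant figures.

6.14

Solid cylinder: I_cm = (1/2)MR² = (1/2)(2.9)(0.327)² = 0.15505 kg·m²; centre at d = 0.0894 m, so the parallel axis theorem gives I = 0.15505 + (2.9)(0.0894)² = 0.17822 kg·m².
Solid cylinder: I_cm = (1/2)MR² = (1/2)(2.12)(0.538)² = 0.30681 kg·m²; centre at d = 0.416 m, so the parallel axis theorem gives I = 0.30681 + (2.12)(0.416)² = 0.67369 kg·m².
Annular disk: I_cm = (1/2)M(R²+r²) = (1/2)(5.55)[(0.515)² + (0.252)²] = 0.91222 kg·m²; centre at d = 0.787 m, so the parallel axis theorem gives I = 0.91222 + (5.55)(0.787)² = 4.3497 kg·m².
Thin rod: I_cm = (1/12)ML² = (1/12)(5.36)(1.38)² = 0.85063 kg·m²; centre at d = 0.131 m, so the parallel axis theorem gives I = 0.85063 + (5.36)(0.131)² = 0.94261 kg·m².
Total I = 0.17822 + 0.67369 + 4.3497 + 0.94261 = 6.1443 kg·m².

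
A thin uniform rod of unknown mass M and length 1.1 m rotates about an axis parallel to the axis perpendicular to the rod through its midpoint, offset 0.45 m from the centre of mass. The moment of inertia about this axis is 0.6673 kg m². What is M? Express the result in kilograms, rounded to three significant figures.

2.20

I = I_cm + Md² = (1/12)ML² + Md² = M·[0.0833333·(1.1)² + (0.45)²] = M·0.30333.
So M = 0.6673 / 0.30333 = 2.1999 kg.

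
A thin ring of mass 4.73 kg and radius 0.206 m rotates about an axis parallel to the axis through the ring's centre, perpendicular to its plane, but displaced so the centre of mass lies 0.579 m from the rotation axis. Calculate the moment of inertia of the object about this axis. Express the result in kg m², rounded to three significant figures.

I_cm = MR² = (4.73)(0.206)² = 0.20072 kg m²; centre at d = 0.579 m, so I = I_cm + Md² gives I = 0.20072 + (4.73)(0.579)² = 1.7864 kg m².

1.79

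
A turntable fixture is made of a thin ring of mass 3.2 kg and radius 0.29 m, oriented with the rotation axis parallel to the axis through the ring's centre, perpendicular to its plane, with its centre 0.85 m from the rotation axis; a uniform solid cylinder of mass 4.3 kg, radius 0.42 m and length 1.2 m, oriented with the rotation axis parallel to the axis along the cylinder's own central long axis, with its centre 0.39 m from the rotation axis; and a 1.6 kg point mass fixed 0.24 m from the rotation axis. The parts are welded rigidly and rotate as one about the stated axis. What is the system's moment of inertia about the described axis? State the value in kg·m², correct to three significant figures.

3.71

Thin ring: I_cm = MR² = (3.2)(0.29)² = 0.26912 kg·m²; centre at d = 0.85 m, so the parallel axis theorem gives I = 0.26912 + (3.2)(0.85)² = 2.5811 kg·m².
Solid cylinder: I_cm = (1/2)MR² = (1/2)(4.3)(0.42)² = 0.37926 kg·m²; centre at d = 0.39 m, so the parallel axis theorem gives I = 0.37926 + (4.3)(0.39)² = 1.0333 kg·m².
Point mass: I_cm = 0; centre at d = 0.24 m, so the parallel axis theorem gives I = 0 + (1.6)(0.24)² = 0.09216 kg·m².
Total I = 2.5811 + 1.0333 + 0.09216 = 3.7066 kg·m².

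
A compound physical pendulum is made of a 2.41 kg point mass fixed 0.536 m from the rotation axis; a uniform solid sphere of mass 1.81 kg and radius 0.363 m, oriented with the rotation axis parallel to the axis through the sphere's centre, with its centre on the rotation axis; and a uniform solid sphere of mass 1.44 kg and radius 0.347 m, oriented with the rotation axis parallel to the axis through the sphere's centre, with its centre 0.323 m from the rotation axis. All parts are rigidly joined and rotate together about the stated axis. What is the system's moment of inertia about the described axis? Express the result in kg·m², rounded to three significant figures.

1.01

Point mass: I_cm = 0; centre at d = 0.536 m, so the parallel axis theorem gives I = 0 + (2.41)(0.536)² = 0.69238 kg·m².
Solid sphere: I_cm = (2/5)MR² = (2/5)(1.81)(0.363)² = 0.095401 kg·m²; axis through the centre, so I = 0.095401 kg·m².
Solid sphere: I_cm = (2/5)MR² = (2/5)(1.44)(0.347)² = 0.069356 kg·m²; centre at d = 0.323 m, so the parallel axis theorem gives I = 0.069356 + (1.44)(0.323)² = 0.21959 kg·m².
Total I = 0.69238 + 0.095401 + 0.21959 = 1.0074 kg·m².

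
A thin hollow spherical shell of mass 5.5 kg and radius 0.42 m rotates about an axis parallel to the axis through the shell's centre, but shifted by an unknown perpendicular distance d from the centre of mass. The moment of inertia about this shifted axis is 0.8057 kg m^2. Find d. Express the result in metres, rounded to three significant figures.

0.170

About the centre-of-mass axis, I_cm = (2/3)MR² = (2/3)(5.5)(0.42)² = 0.6468 kg m^2.
Parallel axis theorem: I = I_cm + Md², so Md² = 0.8057 − 0.6468 = 0.1589 kg m^2.
d = √(0.1589 / 5.5) = 0.16997 m.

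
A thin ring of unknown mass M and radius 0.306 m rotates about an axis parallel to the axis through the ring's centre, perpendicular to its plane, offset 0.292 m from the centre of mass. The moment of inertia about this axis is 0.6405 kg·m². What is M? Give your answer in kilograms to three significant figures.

3.58

I = I_cm + Md² = MR² + Md² = M·[1·(0.306)² + (0.292)²] = M·0.1789.
So M = 0.6405 / 0.1789 = 3.5802 kg.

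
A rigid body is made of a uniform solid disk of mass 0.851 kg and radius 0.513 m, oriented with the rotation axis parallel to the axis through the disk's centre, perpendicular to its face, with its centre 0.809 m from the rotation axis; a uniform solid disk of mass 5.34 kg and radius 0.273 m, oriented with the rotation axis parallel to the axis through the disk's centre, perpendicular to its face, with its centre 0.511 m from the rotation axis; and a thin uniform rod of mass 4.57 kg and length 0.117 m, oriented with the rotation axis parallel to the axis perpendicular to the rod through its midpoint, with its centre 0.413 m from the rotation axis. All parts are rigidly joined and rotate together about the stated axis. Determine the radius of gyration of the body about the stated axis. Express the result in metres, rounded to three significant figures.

Solid disk: I_cm = (1/2)MR² = (1/2)(0.851)(0.513)² = 0.11198 kg·m²; centre at d = 0.809 m, so I = I_cm + Md² gives I = 0.11198 + (0.851)(0.809)² = 0.66894 kg·m².
Solid disk: I_cm = (1/2)MR² = (1/2)(5.34)(0.273)² = 0.19899 kg·m²; centre at d = 0.511 m, so I = I_cm + Md² gives I = 0.19899 + (5.34)(0.511)² = 1.5934 kg·m².
Thin rod: I_cm = (1/12)ML² = (1/12)(4.57)(0.117)² = 0.0052132 kg·m²; centre at d = 0.413 m, so I = I_cm + Md² gives I = 0.0052132 + (4.57)(0.413)² = 0.78471 kg·m².
Total I = 3.047 kg·m²; total mass M = 10.761 kg.
k = √(I/M) = √(3.047/10.761) = 0.53212 m.

0.532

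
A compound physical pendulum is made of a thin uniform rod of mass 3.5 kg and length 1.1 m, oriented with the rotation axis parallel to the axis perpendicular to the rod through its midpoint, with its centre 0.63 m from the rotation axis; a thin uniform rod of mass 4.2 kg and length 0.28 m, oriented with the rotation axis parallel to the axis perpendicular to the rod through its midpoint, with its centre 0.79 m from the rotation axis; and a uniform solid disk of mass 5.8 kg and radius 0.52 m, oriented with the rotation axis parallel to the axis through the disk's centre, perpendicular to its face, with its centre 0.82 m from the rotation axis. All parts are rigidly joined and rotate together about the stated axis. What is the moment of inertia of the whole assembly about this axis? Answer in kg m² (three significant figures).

9.07

Thin rod: I_cm = (1/12)ML² = (1/12)(3.5)(1.1)² = 0.35292 kg m²; centre at d = 0.63 m, so the parallel axis theorem gives I = 0.35292 + (3.5)(0.63)² = 1.7421 kg m².
Thin rod: I_cm = (1/12)ML² = (1/12)(4.2)(0.28)² = 0.02744 kg m²; centre at d = 0.79 m, so the parallel axis theorem gives I = 0.02744 + (4.2)(0.79)² = 2.6487 kg m².
Solid disk: I_cm = (1/2)MR² = (1/2)(5.8)(0.52)² = 0.78416 kg m²; centre at d = 0.82 m, so the parallel axis theorem gives I = 0.78416 + (5.8)(0.82)² = 4.6841 kg m².
Total I = 1.7421 + 2.6487 + 4.6841 = 9.0748 kg m².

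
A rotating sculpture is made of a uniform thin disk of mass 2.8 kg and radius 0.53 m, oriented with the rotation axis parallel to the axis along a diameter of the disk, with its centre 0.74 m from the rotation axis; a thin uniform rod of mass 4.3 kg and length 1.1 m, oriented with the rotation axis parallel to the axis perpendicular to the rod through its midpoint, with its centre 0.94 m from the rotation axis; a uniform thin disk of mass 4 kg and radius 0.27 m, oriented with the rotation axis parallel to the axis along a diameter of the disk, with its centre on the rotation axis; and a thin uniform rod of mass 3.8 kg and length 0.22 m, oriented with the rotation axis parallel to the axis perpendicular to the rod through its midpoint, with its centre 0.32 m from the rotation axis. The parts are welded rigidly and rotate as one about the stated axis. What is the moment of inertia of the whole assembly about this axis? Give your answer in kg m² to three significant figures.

Thin disk: I_cm = (1/4)MR² = (1/4)(2.8)(0.53)² = 0.19663 kg m²; centre at d = 0.74 m, so I = I_cm + Md² gives I = 0.19663 + (2.8)(0.74)² = 1.7299 kg m².
Thin rod: I_cm = (1/12)ML² = (1/12)(4.3)(1.1)² = 0.43358 kg m²; centre at d = 0.94 m, so I = I_cm + Md² gives I = 0.43358 + (4.3)(0.94)² = 4.2331 kg m².
Thin disk: I_cm = (1/4)MR² = (1/4)(4)(0.27)² = 0.0729 kg m²; axis through the centre, so I = 0.0729 kg m².
Thin rod: I_cm = (1/12)ML² = (1/12)(3.8)(0.22)² = 0.015327 kg m²; centre at d = 0.32 m, so I = I_cm + Md² gives I = 0.015327 + (3.8)(0.32)² = 0.40445 kg m².
Total I = 1.7299 + 4.2331 + 0.0729 + 0.40445 = 6.4403 kg m².

6.44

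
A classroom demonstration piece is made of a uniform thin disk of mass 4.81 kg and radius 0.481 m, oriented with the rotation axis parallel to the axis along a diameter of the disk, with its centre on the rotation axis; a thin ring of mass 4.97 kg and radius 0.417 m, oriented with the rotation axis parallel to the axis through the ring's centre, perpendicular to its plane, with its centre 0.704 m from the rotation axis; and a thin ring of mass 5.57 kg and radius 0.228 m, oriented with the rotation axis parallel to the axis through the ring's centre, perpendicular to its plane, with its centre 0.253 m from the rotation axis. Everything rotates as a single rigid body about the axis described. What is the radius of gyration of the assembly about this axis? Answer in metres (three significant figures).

Thin disk: I_cm = (1/4)MR² = (1/4)(4.81)(0.481)² = 0.27821 kg·m²; axis through the centre, so I = 0.27821 kg·m².
Thin ring: I_cm = MR² = (4.97)(0.417)² = 0.86423 kg·m²; centre at d = 0.704 m, so I = I_cm + Md² gives I = 0.86423 + (4.97)(0.704)² = 3.3274 kg·m².
Thin ring: I_cm = MR² = (5.57)(0.228)² = 0.28955 kg·m²; centre at d = 0.253 m, so I = I_cm + Md² gives I = 0.28955 + (5.57)(0.253)² = 0.64608 kg·m².
Total I = 4.2517 kg·m²; total mass M = 15.35 kg.
k = √(I/M) = √(4.2517/15.35) = 0.52629 m.

0.526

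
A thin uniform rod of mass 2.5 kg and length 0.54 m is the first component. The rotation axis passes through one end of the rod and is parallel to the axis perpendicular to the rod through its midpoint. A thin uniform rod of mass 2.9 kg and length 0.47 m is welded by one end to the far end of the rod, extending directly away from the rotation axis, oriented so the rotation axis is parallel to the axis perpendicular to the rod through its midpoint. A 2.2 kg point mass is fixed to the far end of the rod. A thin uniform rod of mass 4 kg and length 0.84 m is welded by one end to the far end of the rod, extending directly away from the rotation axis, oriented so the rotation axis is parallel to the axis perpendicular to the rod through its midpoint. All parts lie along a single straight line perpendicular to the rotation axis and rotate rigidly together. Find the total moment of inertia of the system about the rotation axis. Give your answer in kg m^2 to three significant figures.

Thin rod: I_cm = (1/12)ML² = (1/12)(2.5)(0.54)² = 0.06075 kg m^2; centre at d = 0.27 m, so I = I_cm + Md² gives I = 0.06075 + (2.5)(0.27)² = 0.243 kg m^2.
Thin rod: I_cm = (1/12)ML² = (1/12)(2.9)(0.47)² = 0.053384 kg m^2; centre at d = 0.27 + 0.27 + 0.235 = 0.775 m, so I = I_cm + Md² gives I = 0.053384 + (2.9)(0.775)² = 1.7952 kg m^2.
Point mass: I_cm = 0; centre at d = 0.27 + 0.27 + 0.235 + 0.235 = 1.01 m, so I = I_cm + Md² gives I = 0 + (2.2)(1.01)² = 2.2442 kg m^2.
Thin rod: I_cm = (1/12)ML² = (1/12)(4)(0.84)² = 0.2352 kg m^2; centre at d = 0.27 + 0.27 + 0.235 + 0.235 + 0.42 = 1.43 m, so I = I_cm + Md² gives I = 0.2352 + (4)(1.43)² = 8.4148 kg m^2.
Total I = 0.243 + 1.7952 + 2.2442 + 8.4148 = 12.697 kg m^2.

12.7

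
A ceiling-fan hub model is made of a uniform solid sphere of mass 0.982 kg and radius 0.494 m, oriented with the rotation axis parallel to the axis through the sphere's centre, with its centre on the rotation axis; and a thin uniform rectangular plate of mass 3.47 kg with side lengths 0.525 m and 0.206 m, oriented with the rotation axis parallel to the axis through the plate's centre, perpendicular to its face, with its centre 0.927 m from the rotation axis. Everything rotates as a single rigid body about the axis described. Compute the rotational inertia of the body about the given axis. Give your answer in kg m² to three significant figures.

Solid sphere: I_cm = (2/5)MR² = (2/5)(0.982)(0.494)² = 0.095857 kg m²; axis through the centre, so I = 0.095857 kg m².
Rectangular plate: I_cm = (1/12)M(a²+b²) = (1/12)(3.47)[(0.525)² + (0.206)²] = 0.091973 kg m²; centre at d = 0.927 m, so the parallel axis theorem gives I = 0.091973 + (3.47)(0.927)² = 3.0738 kg m².
Total I = 0.095857 + 3.0738 = 3.1697 kg m².

3.17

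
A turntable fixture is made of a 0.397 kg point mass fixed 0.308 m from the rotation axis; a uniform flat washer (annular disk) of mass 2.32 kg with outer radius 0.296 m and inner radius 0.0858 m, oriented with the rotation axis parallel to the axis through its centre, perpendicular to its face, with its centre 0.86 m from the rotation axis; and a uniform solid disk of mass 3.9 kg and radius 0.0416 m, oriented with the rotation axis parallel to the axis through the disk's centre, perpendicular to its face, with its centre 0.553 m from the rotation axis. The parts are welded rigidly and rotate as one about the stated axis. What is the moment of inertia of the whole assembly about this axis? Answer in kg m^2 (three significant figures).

3.06

Point mass: I_cm = 0; centre at d = 0.308 m, so the parallel axis theorem gives I = 0 + (0.397)(0.308)² = 0.037661 kg m^2.
Annular disk: I_cm = (1/2)M(R²+r²) = (1/2)(2.32)[(0.296)² + (0.0858)²] = 0.11017 kg m^2; centre at d = 0.86 m, so the parallel axis theorem gives I = 0.11017 + (2.32)(0.86)² = 1.826 kg m^2.
Solid disk: I_cm = (1/2)MR² = (1/2)(3.9)(0.0416)² = 0.0033746 kg m^2; centre at d = 0.553 m, so the parallel axis theorem gives I = 0.0033746 + (3.9)(0.553)² = 1.196 kg m^2.
Total I = 0.037661 + 1.826 + 1.196 = 3.0597 kg m^2.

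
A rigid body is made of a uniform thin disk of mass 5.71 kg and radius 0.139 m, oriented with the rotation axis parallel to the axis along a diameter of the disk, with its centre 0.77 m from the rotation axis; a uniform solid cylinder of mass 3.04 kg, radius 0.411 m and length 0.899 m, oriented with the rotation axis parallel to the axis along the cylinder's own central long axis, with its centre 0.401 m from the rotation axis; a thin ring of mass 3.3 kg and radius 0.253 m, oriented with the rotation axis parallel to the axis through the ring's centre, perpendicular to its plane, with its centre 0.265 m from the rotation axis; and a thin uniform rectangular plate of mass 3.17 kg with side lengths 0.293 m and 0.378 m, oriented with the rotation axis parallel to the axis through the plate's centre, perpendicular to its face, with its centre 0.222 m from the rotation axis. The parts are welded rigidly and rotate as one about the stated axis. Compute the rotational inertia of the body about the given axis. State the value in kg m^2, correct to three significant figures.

4.82

Thin disk: I_cm = (1/4)MR² = (1/4)(5.71)(0.139)² = 0.027581 kg m^2; centre at d = 0.77 m, so the parallel axis theorem gives I = 0.027581 + (5.71)(0.77)² = 3.413 kg m^2.
Solid cylinder: I_cm = (1/2)MR² = (1/2)(3.04)(0.411)² = 0.25676 kg m^2; centre at d = 0.401 m, so the parallel axis theorem gives I = 0.25676 + (3.04)(0.401)² = 0.74559 kg m^2.
Thin ring: I_cm = MR² = (3.3)(0.253)² = 0.21123 kg m^2; centre at d = 0.265 m, so the parallel axis theorem gives I = 0.21123 + (3.3)(0.265)² = 0.44297 kg m^2.
Rectangular plate: I_cm = (1/12)M(a²+b²) = (1/12)(3.17)[(0.293)² + (0.378)²] = 0.060424 kg m^2; centre at d = 0.222 m, so the parallel axis theorem gives I = 0.060424 + (3.17)(0.222)² = 0.21665 kg m^2.
Total I = 3.413 + 0.74559 + 0.44297 + 0.21665 = 4.8183 kg m^2.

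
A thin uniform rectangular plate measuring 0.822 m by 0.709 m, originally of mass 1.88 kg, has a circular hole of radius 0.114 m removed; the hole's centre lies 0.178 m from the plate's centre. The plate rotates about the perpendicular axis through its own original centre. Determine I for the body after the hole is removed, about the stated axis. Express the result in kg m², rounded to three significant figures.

0.180

Unpierced body about its centre: I₀ = (1/12)M(a²+b²) = (1/12)(1.88)[(0.822)² + (0.709)²] = 0.18461 kg m².
The removed disk has mass m = M·πr²/(ab) = (1.88)·π(0.114)²/(0.822·0.709) = 0.1317 kg (same uniform areal density).
Its moment of inertia about the rotation axis (parallel-axis theorem): I_hole = (1/2)mr² + md² = (1/2)(0.1317)(0.114)² + (0.1317)(0.178)² = 0.0050287 kg m².
Treating the hole as negative mass, I = I₀ − I_hole = 0.18461 − 0.0050287 = 0.17958 kg m².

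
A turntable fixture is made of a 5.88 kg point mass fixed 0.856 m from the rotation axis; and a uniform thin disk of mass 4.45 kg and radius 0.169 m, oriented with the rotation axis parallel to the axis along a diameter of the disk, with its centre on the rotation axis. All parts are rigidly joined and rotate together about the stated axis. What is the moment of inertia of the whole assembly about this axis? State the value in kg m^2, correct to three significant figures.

Point mass: I_cm = 0; centre at d = 0.856 m, so the parallel axis theorem gives I = 0 + (5.88)(0.856)² = 4.3085 kg m^2.
Thin disk: I_cm = (1/4)MR² = (1/4)(4.45)(0.169)² = 0.031774 kg m^2; axis through the centre, so I = 0.031774 kg m^2.
Total I = 4.3085 + 0.031774 = 4.3403 kg m^2.

4.34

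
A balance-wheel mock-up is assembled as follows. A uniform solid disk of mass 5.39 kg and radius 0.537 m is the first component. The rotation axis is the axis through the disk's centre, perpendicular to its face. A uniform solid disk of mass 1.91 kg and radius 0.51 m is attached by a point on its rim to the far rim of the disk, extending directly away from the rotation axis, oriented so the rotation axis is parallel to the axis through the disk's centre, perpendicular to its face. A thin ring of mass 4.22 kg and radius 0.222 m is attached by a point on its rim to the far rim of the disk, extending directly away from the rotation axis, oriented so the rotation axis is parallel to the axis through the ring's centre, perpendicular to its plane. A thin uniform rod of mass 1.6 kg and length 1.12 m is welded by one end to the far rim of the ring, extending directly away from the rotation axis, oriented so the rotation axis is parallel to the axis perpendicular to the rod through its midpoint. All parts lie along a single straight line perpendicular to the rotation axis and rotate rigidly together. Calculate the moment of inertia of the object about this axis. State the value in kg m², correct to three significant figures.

Solid disk: I_cm = (1/2)MR² = (1/2)(5.39)(0.537)² = 0.77715 kg m²; axis through the centre, so I = 0.77715 kg m².
Solid disk: I_cm = (1/2)MR² = (1/2)(1.91)(0.51)² = 0.2484 kg m²; centre at d = 0.537 + 0.51 = 1.047 m, so I = I_cm + Md² gives I = 0.2484 + (1.91)(1.047)² = 2.3422 kg m².
Thin ring: I_cm = MR² = (4.22)(0.222)² = 0.20798 kg m²; centre at d = 0.537 + 0.51 + 0.51 + 0.222 = 1.779 m, so I = I_cm + Md² gives I = 0.20798 + (4.22)(1.779)² = 13.564 kg m².
Thin rod: I_cm = (1/12)ML² = (1/12)(1.6)(1.12)² = 0.16725 kg m²; centre at d = 0.537 + 0.51 + 0.51 + 0.222 + 0.222 + 0.56 = 2.561 m, so I = I_cm + Md² gives I = 0.16725 + (1.6)(2.561)² = 10.661 kg m².
Total I = 0.77715 + 2.3422 + 13.564 + 10.661 = 27.344 kg m².

27.3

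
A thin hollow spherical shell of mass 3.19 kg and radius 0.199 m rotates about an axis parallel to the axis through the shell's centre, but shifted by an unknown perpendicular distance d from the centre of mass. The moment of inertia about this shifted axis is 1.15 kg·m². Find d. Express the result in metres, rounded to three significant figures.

About the centre-of-mass axis, I_cm = (2/3)MR² = (2/3)(3.19)(0.199)² = 0.084218 kg·m².
Parallel axis theorem: I = I_cm + Md², so Md² = 1.15 − 0.084218 = 1.0658 kg·m².
d = √(1.0658 / 3.19) = 0.57801 m.

0.578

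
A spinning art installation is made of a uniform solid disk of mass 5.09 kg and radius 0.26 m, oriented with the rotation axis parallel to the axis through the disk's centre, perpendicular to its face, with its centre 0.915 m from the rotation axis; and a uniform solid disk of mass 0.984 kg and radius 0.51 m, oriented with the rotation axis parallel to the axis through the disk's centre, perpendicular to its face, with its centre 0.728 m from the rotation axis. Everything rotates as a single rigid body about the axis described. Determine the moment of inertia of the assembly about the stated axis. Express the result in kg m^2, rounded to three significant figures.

5.08

Solid disk: I_cm = (1/2)MR² = (1/2)(5.09)(0.26)² = 0.17204 kg m^2; centre at d = 0.915 m, so I = I_cm + Md² gives I = 0.17204 + (5.09)(0.915)² = 4.4335 kg m^2.
Solid disk: I_cm = (1/2)MR² = (1/2)(0.984)(0.51)² = 0.12797 kg m^2; centre at d = 0.728 m, so I = I_cm + Md² gives I = 0.12797 + (0.984)(0.728)² = 0.64947 kg m^2.
Total I = 4.4335 + 0.64947 = 5.083 kg m^2.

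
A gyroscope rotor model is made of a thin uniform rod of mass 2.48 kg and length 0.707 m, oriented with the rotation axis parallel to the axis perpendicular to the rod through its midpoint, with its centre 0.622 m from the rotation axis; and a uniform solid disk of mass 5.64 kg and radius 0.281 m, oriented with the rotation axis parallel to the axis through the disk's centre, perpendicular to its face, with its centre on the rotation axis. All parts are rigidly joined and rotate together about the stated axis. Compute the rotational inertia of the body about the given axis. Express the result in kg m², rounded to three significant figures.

1.29

Thin rod: I_cm = (1/12)ML² = (1/12)(2.48)(0.707)² = 0.1033 kg m²; centre at d = 0.622 m, so the parallel axis theorem gives I = 0.1033 + (2.48)(0.622)² = 1.0628 kg m².
Solid disk: I_cm = (1/2)MR² = (1/2)(5.64)(0.281)² = 0.22267 kg m²; axis through the centre, so I = 0.22267 kg m².
Total I = 1.0628 + 0.22267 = 1.2854 kg m².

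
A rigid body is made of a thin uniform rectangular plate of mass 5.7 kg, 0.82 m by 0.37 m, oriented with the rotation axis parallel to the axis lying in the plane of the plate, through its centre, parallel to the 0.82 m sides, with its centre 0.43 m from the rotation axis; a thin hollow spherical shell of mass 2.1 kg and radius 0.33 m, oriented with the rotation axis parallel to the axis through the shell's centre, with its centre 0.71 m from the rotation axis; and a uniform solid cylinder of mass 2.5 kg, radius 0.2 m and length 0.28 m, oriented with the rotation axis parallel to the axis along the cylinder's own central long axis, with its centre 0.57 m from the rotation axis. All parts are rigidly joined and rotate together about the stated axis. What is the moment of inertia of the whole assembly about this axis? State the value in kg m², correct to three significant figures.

Rectangular plate: I_cm = (1/12)Mb² = (1/12)(5.7)(0.37)² = 0.065027 kg m²; centre at d = 0.43 m, so the parallel axis theorem gives I = 0.065027 + (5.7)(0.43)² = 1.119 kg m².
Spherical shell: I_cm = (2/3)MR² = (2/3)(2.1)(0.33)² = 0.15246 kg m²; centre at d = 0.71 m, so the parallel axis theorem gives I = 0.15246 + (2.1)(0.71)² = 1.2111 kg m².
Solid cylinder: I_cm = (1/2)MR² = (1/2)(2.5)(0.2)² = 0.05 kg m²; centre at d = 0.57 m, so the parallel axis theorem gives I = 0.05 + (2.5)(0.57)² = 0.86225 kg m².
Total I = 1.119 + 1.2111 + 0.86225 = 3.1923 kg m².

3.19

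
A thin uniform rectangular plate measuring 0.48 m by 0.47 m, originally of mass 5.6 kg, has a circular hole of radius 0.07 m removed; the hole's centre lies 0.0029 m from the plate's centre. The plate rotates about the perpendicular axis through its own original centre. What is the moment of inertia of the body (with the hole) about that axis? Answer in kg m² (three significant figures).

Unpierced body about its centre: I₀ = (1/12)M(a²+b²) = (1/12)(5.6)[(0.48)² + (0.47)²] = 0.21061 kg m².
The removed disk has mass m = M·πr²/(ab) = (5.6)·π(0.07)²/(0.48·0.47) = 0.38212 kg (same uniform areal density).
Its moment of inertia about the rotation axis (parallel-axis theorem): I_hole = (1/2)mr² + md² = (1/2)(0.38212)(0.07)² + (0.38212)(0.0029)² = 0.0009394 kg m².
Treating the hole as negative mass, I = I₀ − I_hole = 0.21061 − 0.0009394 = 0.20967 kg m².

0.210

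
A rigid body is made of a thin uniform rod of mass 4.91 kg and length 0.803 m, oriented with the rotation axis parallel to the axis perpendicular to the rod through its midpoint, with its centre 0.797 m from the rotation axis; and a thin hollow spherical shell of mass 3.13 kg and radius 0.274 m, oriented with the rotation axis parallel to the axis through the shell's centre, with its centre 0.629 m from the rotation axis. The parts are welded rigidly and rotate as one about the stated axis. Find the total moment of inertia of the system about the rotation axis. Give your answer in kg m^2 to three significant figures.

4.78

Thin rod: I_cm = (1/12)ML² = (1/12)(4.91)(0.803)² = 0.26383 kg m^2; centre at d = 0.797 m, so the parallel axis theorem gives I = 0.26383 + (4.91)(0.797)² = 3.3827 kg m^2.
Spherical shell: I_cm = (2/3)MR² = (2/3)(3.13)(0.274)² = 0.15666 kg m^2; centre at d = 0.629 m, so the parallel axis theorem gives I = 0.15666 + (3.13)(0.629)² = 1.395 kg m^2.
Total I = 3.3827 + 1.395 = 4.7777 kg m^2.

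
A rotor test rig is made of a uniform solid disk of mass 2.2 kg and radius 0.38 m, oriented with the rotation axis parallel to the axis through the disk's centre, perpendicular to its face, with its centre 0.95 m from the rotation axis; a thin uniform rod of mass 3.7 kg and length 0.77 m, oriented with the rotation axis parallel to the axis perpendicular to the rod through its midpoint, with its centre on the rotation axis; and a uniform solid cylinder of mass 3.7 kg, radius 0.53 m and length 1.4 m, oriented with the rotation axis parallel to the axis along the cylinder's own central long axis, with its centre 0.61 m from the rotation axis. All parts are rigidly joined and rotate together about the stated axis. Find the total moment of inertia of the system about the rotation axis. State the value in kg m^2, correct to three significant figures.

Solid disk: I_cm = (1/2)MR² = (1/2)(2.2)(0.38)² = 0.15884 kg m^2; centre at d = 0.95 m, so I = I_cm + Md² gives I = 0.15884 + (2.2)(0.95)² = 2.1443 kg m^2.
Thin rod: I_cm = (1/12)ML² = (1/12)(3.7)(0.77)² = 0.18281 kg m^2; axis through the centre, so I = 0.18281 kg m^2.
Solid cylinder: I_cm = (1/2)MR² = (1/2)(3.7)(0.53)² = 0.51967 kg m^2; centre at d = 0.61 m, so I = I_cm + Md² gives I = 0.51967 + (3.7)(0.61)² = 1.8964 kg m^2.
Total I = 2.1443 + 0.18281 + 1.8964 = 4.2236 kg m^2.

4.22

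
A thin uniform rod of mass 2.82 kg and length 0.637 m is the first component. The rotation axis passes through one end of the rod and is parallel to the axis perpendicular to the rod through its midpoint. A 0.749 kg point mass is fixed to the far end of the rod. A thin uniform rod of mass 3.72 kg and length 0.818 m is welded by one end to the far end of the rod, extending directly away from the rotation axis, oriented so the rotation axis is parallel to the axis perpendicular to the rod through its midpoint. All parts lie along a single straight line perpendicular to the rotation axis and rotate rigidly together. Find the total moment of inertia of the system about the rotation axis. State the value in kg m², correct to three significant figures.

4.96

Thin rod: I_cm = (1/12)ML² = (1/12)(2.82)(0.637)² = 0.095356 kg m²; centre at d = 0.3185 m, so the parallel axis theorem gives I = 0.095356 + (2.82)(0.3185)² = 0.38142 kg m².
Point mass: I_cm = 0; centre at d = 0.3185 + 0.3185 = 0.637 m, so the parallel axis theorem gives I = 0 + (0.749)(0.637)² = 0.30392 kg m².
Thin rod: I_cm = (1/12)ML² = (1/12)(3.72)(0.818)² = 0.20743 kg m²; centre at d = 0.3185 + 0.3185 + 0.409 = 1.046 m, so the parallel axis theorem gives I = 0.20743 + (3.72)(1.046)² = 4.2775 kg m².
Total I = 0.38142 + 0.30392 + 4.2775 = 4.9629 kg m².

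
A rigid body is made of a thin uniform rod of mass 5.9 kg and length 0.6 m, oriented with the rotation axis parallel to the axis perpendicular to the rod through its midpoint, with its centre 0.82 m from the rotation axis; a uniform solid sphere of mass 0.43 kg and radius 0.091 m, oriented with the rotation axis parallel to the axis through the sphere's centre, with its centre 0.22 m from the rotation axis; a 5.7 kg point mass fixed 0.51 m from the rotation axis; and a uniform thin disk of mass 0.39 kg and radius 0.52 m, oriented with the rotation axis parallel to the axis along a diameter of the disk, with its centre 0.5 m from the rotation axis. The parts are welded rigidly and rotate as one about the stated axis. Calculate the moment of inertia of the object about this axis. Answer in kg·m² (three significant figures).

Thin rod: I_cm = (1/12)ML² = (1/12)(5.9)(0.6)² = 0.177 kg·m²; centre at d = 0.82 m, so the parallel axis theorem gives I = 0.177 + (5.9)(0.82)² = 4.1442 kg·m².
Solid sphere: I_cm = (2/5)MR² = (2/5)(0.43)(0.091)² = 0.0014243 kg·m²; centre at d = 0.22 m, so the parallel axis theorem gives I = 0.0014243 + (0.43)(0.22)² = 0.022236 kg·m².
Point mass: I_cm = 0; centre at d = 0.51 m, so the parallel axis theorem gives I = 0 + (5.7)(0.51)² = 1.4826 kg·m².
Thin disk: I_cm = (1/4)MR² = (1/4)(0.39)(0.52)² = 0.026364 kg·m²; centre at d = 0.5 m, so the parallel axis theorem gives I = 0.026364 + (0.39)(0.5)² = 0.12386 kg·m².
Total I = 4.1442 + 0.022236 + 1.4826 + 0.12386 = 5.7728 kg·m².

5.77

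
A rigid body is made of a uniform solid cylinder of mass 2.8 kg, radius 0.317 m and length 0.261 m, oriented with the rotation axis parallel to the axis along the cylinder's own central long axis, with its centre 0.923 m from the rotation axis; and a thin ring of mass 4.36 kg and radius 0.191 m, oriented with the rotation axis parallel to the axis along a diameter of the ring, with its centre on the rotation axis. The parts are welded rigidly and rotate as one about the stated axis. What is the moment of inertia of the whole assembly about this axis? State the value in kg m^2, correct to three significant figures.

2.61

Solid cylinder: I_cm = (1/2)MR² = (1/2)(2.8)(0.317)² = 0.14068 kg m^2; centre at d = 0.923 m, so I = I_cm + Md² gives I = 0.14068 + (2.8)(0.923)² = 2.5261 kg m^2.
Thin ring: I_cm = (1/2)MR² = (1/2)(4.36)(0.191)² = 0.079529 kg m^2; axis through the centre, so I = 0.079529 kg m^2.
Total I = 2.5261 + 0.079529 = 2.6056 kg m^2.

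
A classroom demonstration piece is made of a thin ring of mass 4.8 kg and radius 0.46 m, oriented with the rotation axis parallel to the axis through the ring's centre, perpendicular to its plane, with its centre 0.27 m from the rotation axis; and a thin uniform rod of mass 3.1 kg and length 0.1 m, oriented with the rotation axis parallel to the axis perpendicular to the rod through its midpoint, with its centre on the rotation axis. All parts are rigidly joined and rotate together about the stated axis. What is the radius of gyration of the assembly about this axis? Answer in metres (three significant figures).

Thin ring: I_cm = MR² = (4.8)(0.46)² = 1.0157 kg m^2; centre at d = 0.27 m, so I = I_cm + Md² gives I = 1.0157 + (4.8)(0.27)² = 1.3656 kg m^2.
Thin rod: I_cm = (1/12)ML² = (1/12)(3.1)(0.1)² = 0.0025833 kg m^2; axis through the centre, so I = 0.0025833 kg m^2.
Total I = 1.3682 kg m^2; total mass M = 7.9 kg.
k = √(I/M) = √(1.3682/7.9) = 0.41616 m.

0.416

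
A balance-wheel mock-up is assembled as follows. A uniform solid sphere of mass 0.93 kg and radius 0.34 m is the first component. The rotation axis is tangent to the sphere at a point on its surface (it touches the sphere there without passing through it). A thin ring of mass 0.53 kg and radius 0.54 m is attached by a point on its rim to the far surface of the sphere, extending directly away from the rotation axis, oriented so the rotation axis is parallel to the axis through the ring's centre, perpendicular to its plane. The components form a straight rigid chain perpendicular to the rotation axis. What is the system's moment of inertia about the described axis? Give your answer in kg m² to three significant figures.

Solid sphere: I_cm = (2/5)MR² = (2/5)(0.93)(0.34)² = 0.043003 kg m²; centre at d = 0.34 m, so the parallel axis theorem gives I = 0.043003 + (0.93)(0.34)² = 0.15051 kg m².
Thin ring: I_cm = MR² = (0.53)(0.54)² = 0.15455 kg m²; centre at d = 0.34 + 0.34 + 0.54 = 1.22 m, so the parallel axis theorem gives I = 0.15455 + (0.53)(1.22)² = 0.9434 kg m².
Total I = 0.15051 + 0.9434 = 1.0939 kg m².

1.09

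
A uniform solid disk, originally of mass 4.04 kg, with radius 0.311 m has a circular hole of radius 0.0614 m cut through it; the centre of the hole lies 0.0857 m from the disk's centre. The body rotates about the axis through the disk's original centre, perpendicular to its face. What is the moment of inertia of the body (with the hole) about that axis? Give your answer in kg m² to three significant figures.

0.194

Unpierced body about its centre: I₀ = (1/2)MR² = (1/2)(4.04)(0.311)² = 0.19538 kg m².
The removed disk has mass m = M·(r/R)² = (4.04)(0.0614/0.311)² = 0.15747 kg (same uniform areal density).
Its moment of inertia about the rotation axis (parallel-axis theorem): I_hole = (1/2)mr² + md² = (1/2)(0.15747)(0.0614)² + (0.15747)(0.0857)² = 0.0014534 kg m².
Treating the hole as negative mass, I = I₀ − I_hole = 0.19538 − 0.0014534 = 0.19392 kg m².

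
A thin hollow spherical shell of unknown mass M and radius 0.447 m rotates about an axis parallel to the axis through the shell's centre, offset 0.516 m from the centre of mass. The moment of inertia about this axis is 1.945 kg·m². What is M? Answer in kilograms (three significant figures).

4.87

I = I_cm + Md² = (2/3)MR² + Md² = M·[0.666667·(0.447)² + (0.516)²] = M·0.39946.
So M = 1.945 / 0.39946 = 4.869 kg.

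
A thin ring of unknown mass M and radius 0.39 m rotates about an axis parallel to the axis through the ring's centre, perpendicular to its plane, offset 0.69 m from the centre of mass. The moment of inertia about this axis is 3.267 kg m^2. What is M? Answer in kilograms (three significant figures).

I = I_cm + Md² = MR² + Md² = M·[1·(0.39)² + (0.69)²] = M·0.6282.
So M = 3.267 / 0.6282 = 5.2006 kg.

5.20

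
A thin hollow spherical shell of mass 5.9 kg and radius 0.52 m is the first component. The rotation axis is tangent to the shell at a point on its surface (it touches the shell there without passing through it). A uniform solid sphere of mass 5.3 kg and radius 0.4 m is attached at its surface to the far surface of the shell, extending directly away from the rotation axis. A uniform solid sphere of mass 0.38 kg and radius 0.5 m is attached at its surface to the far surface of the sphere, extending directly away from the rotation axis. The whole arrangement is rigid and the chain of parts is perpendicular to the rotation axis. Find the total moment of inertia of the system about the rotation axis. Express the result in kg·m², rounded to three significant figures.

16.1

Spherical shell: I_cm = (2/3)MR² = (2/3)(5.9)(0.52)² = 1.0636 kg·m²; centre at d = 0.52 m, so the parallel axis theorem gives I = 1.0636 + (5.9)(0.52)² = 2.6589 kg·m².
Solid sphere: I_cm = (2/5)MR² = (2/5)(5.3)(0.4)² = 0.3392 kg·m²; centre at d = 0.52 + 0.52 + 0.4 = 1.44 m, so the parallel axis theorem gives I = 0.3392 + (5.3)(1.44)² = 11.329 kg·m².
Solid sphere: I_cm = (2/5)MR² = (2/5)(0.38)(0.5)² = 0.038 kg·m²; centre at d = 0.52 + 0.52 + 0.4 + 0.4 + 0.5 = 2.34 m, so the parallel axis theorem gives I = 0.038 + (0.38)(2.34)² = 2.1187 kg·m².
Total I = 2.6589 + 11.329 + 2.1187 = 16.107 kg·m².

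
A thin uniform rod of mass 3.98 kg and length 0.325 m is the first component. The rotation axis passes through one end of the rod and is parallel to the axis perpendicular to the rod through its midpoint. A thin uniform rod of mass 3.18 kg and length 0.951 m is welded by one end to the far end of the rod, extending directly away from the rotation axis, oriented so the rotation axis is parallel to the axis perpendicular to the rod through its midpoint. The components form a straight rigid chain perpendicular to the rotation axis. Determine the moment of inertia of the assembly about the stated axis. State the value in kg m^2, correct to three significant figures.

2.42

Thin rod: I_cm = (1/12)ML² = (1/12)(3.98)(0.325)² = 0.035032 kg m^2; centre at d = 0.1625 m, so I = I_cm + Md² gives I = 0.035032 + (3.98)(0.1625)² = 0.14013 kg m^2.
Thin rod: I_cm = (1/12)ML² = (1/12)(3.18)(0.951)² = 0.23967 kg m^2; centre at d = 0.1625 + 0.1625 + 0.4755 = 0.8005 m, so I = I_cm + Md² gives I = 0.23967 + (3.18)(0.8005)² = 2.2774 kg m^2.
Total I = 0.14013 + 2.2774 = 2.4175 kg m^2.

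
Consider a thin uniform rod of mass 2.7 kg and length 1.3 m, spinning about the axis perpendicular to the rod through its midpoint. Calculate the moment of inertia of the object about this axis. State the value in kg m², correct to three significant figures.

I_cm = (1/12)ML² = (1/12)(2.7)(1.3)² = 0.38025 kg m²; axis through the centre, so I = 0.38025 kg m².

0.380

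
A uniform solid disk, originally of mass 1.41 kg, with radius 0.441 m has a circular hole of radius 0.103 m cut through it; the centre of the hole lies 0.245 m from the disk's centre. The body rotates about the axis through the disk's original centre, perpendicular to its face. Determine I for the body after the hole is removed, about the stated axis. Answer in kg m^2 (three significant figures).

0.132

Unpierced body about its centre: I₀ = (1/2)MR² = (1/2)(1.41)(0.441)² = 0.13711 kg m^2.
The removed disk has mass m = M·(r/R)² = (1.41)(0.103/0.441)² = 0.076916 kg (same uniform areal density).
Its moment of inertia about the rotation axis (parallel-axis theorem): I_hole = (1/2)mr² + md² = (1/2)(0.076916)(0.103)² + (0.076916)(0.245)² = 0.0050249 kg m^2.
Treating the hole as negative mass, I = I₀ − I_hole = 0.13711 − 0.0050249 = 0.13208 kg m^2.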